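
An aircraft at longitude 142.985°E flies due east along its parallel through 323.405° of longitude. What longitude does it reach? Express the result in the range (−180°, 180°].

Start at +142.985°; shift +323.405° → +466.390°.
+466.390° lies outside (−180°, 180°]; subtract 360° → +106.390°.

106.390°E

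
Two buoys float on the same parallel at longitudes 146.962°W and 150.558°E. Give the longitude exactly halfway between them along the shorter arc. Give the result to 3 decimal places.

Signed shortest Δλ from -146.962° to +150.558° is -62.480°.
Midpoint longitude = -146.962° + (-62.480°)/2 = -146.962° − 31.240° = -178.202°.
(The naïve average (-146.962 + +150.558)/2 = 1.798° is on the wrong side of the globe.)

178.202°W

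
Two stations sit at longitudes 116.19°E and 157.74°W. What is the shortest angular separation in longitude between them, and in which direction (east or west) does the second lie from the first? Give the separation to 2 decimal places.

86.07° east

Raw difference: -157.74 − 116.19 = -273.93°.
Normalise into (−180°, 180°]: -273.93° + 360° = 86.07°.
Positive ⇒ the second point lies to the east; separation 86.07°.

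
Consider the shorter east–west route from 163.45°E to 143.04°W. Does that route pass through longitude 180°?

Naïve |-143.04 − 163.45| = 306.49° > 180°, so the shorter arc goes the other way round — across 180°.
Signed shortest Δλ = ((-143.04 − 163.45 + 180) mod 360) − 180 = 53.51°.
Going east by 53.51° from +163.45° passes through 180° before reaching -143.04°.

Yes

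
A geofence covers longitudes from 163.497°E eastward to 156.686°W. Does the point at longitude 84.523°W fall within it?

Band width going east from +163.497° to -156.686°: ((-156.686 − 163.497) mod 360) = 39.817°.
Offset of -84.523° east of the west edge: ((-84.523 − 163.497) mod 360) = 111.980°.
111.980° > 39.817° ⇒ outside.

No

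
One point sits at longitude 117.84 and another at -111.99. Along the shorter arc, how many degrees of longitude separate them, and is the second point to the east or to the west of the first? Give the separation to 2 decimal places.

Raw difference: -111.99 − 117.84 = -229.83°.
Normalise into (−180°, 180°]: -229.83° + 360° = 130.17°.
Positive ⇒ the second point lies to the east; separation 130.17°.

130.17° east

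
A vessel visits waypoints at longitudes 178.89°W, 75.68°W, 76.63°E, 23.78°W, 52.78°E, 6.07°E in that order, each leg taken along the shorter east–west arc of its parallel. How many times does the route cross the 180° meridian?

0

Leg 1: -178.89° → -75.68°, shortest Δλ = 103.21° (east) — does not cross 180°.
Leg 2: -75.68° → +76.63°, shortest Δλ = 152.31° (east) — does not cross 180°.
Leg 3: +76.63° → -23.78°, shortest Δλ = -100.41° (west) — does not cross 180°.
Leg 4: -23.78° → +52.78°, shortest Δλ = 76.56° (east) — does not cross 180°.
Leg 5: +52.78° → +6.07°, shortest Δλ = -46.71° (west) — does not cross 180°.
Total crossings: 0.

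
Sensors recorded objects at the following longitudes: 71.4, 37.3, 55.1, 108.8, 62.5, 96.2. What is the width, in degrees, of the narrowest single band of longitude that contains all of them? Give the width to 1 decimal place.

Sort the longitudes: +37.3°, +55.1°, +62.5°, +71.4°, +96.2°, +108.8°.
Eastward gaps between consecutive values (wrapping around): 17.8°, 7.4°, 8.9°, 24.8°, 12.6°, 288.5°.
Largest gap = 288.5° ⇒ minimal covering band is its complement: 360° − 288.5° = 71.5°.
Band runs from +37.3° eastward to +108.8°.

71.5°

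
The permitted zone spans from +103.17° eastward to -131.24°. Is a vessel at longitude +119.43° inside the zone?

Band width going east from +103.17° to -131.24°: ((-131.24 − 103.17) mod 360) = 125.59°.
Offset of +119.43° east of the west edge: ((119.43 − 103.17) mod 360) = 16.26°.
16.26° ≤ 125.59° ⇒ inside.

Yes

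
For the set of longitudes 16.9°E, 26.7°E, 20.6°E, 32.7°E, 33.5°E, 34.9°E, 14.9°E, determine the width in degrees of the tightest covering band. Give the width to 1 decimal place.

Sort the longitudes: +14.9°, +16.9°, +20.6°, +26.7°, +32.7°, +33.5°, +34.9°.
Eastward gaps between consecutive values (wrapping around): 2.0°, 3.7°, 6.1°, 6.0°, 0.8°, 1.4°, 340.0°.
Largest gap = 340.0° ⇒ minimal covering band is its complement: 360° − 340.0° = 20.0°.
Band runs from +14.9° eastward to +34.9°.

20.0°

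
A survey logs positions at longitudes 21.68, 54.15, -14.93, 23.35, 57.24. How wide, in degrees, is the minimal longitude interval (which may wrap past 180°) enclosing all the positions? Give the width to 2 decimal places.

Sort the longitudes: -14.93°, +21.68°, +23.35°, +54.15°, +57.24°.
Eastward gaps between consecutive values (wrapping around): 36.61°, 1.67°, 30.80°, 3.09°, 287.83°.
Largest gap = 287.83° ⇒ minimal covering band is its complement: 360° − 287.83° = 72.17°.
Band runs from -14.93° eastward to +57.24°.

72.17°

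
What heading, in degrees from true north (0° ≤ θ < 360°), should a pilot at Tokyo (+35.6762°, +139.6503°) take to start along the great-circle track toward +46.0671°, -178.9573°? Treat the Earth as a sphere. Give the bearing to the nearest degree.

58°

Δλ = -178.9573 − 139.6503 = -318.6076°; wrapped into (−180°, 180°]: 41.3924°.
θ = atan2( sin Δλ · cos φ₂ , cos φ₁ · sin φ₂ − sin φ₁ · cos φ₂ · cos Δλ )
  = atan2(0.45876, 0.28144) = 58.472° → normalised to [0°, 360°): 58.472°.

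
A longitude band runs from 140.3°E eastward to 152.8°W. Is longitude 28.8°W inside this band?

Band width going east from +140.3° to -152.8°: ((-152.8 − 140.3) mod 360) = 66.9°.
Offset of -28.8° east of the west edge: ((-28.8 − 140.3) mod 360) = 190.9°.
190.9° > 66.9° ⇒ outside.

No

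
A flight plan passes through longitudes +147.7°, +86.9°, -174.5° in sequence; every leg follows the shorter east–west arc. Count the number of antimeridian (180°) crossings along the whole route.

1

Leg 1: +147.7° → +86.9°, shortest Δλ = -60.8° (west) — does not cross 180°.
Leg 2: +86.9° → -174.5°, shortest Δλ = 98.6° (east) — crosses 180°.
Total crossings: 1.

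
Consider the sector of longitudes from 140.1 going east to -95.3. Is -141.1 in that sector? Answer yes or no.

Yes

Band width going east from +140.1° to -95.3°: ((-95.3 − 140.1) mod 360) = 124.6°.
Offset of -141.1° east of the west edge: ((-141.1 − 140.1) mod 360) = 78.8°.
78.8° ≤ 124.6° ⇒ inside.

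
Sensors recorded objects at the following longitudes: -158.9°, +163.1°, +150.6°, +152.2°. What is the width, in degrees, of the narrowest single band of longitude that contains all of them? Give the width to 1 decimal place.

Sort the longitudes: -158.9°, +150.6°, +152.2°, +163.1°.
Eastward gaps between consecutive values (wrapping around): 309.5°, 1.6°, 10.9°, 38.0°.
Largest gap = 309.5° ⇒ minimal covering band is its complement: 360° − 309.5° = 50.5°.
Band runs from +150.6° eastward to -158.9°, crossing the antimeridian.

50.5°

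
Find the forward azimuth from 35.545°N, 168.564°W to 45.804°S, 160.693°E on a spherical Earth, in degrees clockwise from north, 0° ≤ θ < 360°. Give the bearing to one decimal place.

Δλ = 160.693 − -168.564 = 329.257°; wrapped into (−180°, 180°]: -30.743°.
θ = atan2( sin Δλ · cos φ₂ , cos φ₁ · sin φ₂ − sin φ₁ · cos φ₂ · cos Δλ )
  = atan2(-0.35636, -0.93167) = -159.069° → normalised to [0°, 360°): 200.931°.

200.9°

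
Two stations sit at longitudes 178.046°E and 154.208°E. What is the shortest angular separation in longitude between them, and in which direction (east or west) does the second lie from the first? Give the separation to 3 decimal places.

23.838° west

Raw difference: 154.208 − 178.046 = -23.838°.
Normalise into (−180°, 180°]: -23.838° stays -23.838°.
Negative ⇒ the second point lies to the west; separation 23.838°.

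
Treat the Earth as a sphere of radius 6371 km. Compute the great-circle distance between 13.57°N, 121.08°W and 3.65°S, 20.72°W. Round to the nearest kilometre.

11222 km

Δλ = -20.72 − -121.08 = 100.36°.
Δφ = -3.65 − 13.57 = -17.22°.
a = sin²(Δφ/2) + cos φ₁ · cos φ₂ · sin²(Δλ/2) = 0.594697.
c = 2·atan2(√a, √(1−a)) = 1.76134 rad → d = 6371·c ≈ 11221.51 km.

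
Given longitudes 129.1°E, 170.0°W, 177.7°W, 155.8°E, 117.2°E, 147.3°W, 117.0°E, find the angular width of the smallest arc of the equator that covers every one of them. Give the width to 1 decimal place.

Sort the longitudes: -177.7°, -170.0°, -147.3°, +117.0°, +117.2°, +129.1°, +155.8°.
Eastward gaps between consecutive values (wrapping around): 7.7°, 22.7°, 264.3°, 0.2°, 11.9°, 26.7°, 26.5°.
Largest gap = 264.3° ⇒ minimal covering band is its complement: 360° − 264.3° = 95.7°.
Band runs from +117.0° eastward to -147.3°, crossing the antimeridian.

95.7°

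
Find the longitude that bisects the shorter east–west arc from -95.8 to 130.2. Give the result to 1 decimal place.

Signed shortest Δλ from -95.8° to +130.2° is -134.0°.
Midpoint longitude = -95.8° + (-134.0°)/2 = -95.8° − 67.0° = -162.8°.
(The naïve average (-95.8 + +130.2)/2 = 17.2° is on the wrong side of the globe.)

-162.8°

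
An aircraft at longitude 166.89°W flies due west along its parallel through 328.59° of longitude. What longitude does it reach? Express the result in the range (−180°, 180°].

135.48°W

Start at -166.89°; shift −328.59° → -495.48°.
-495.48° lies outside (−180°, 180°]; add 360° → -135.48°.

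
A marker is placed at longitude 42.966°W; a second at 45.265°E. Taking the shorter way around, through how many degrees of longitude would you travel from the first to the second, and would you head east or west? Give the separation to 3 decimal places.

Raw difference: 45.265 − -42.966 = 88.231°.
Normalise into (−180°, 180°]: 88.231° stays 88.231°.
Positive ⇒ the second point lies to the east; separation 88.231°.

88.231° east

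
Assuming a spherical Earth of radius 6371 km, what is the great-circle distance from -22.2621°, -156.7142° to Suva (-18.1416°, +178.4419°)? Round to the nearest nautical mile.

Δλ = 178.4419 − -156.7142 = 335.1561°; wrapped into (−180°, 180°]: -24.8439°.
Δφ = -18.1416 − -22.2621 = 4.1205°.
a = sin²(Δφ/2) + cos φ₁ · cos φ₂ · sin²(Δλ/2) = 0.041987.
c = 2·atan2(√a, √(1−a)) = 0.41274 rad → d = 6371·c ≈ 2629.54 km ≈ 1419.84 nmi.

1420 nmi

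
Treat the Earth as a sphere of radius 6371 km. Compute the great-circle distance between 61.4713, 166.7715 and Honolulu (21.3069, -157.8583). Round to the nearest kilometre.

Δλ = -157.8583 − 166.7715 = -324.6298°; wrapped into (−180°, 180°]: 35.3702°.
Δφ = 21.3069 − 61.4713 = -40.1644°.
a = sin²(Δφ/2) + cos φ₁ · cos φ₂ · sin²(Δλ/2) = 0.158964.
c = 2·atan2(√a, √(1−a)) = 0.82020 rad → d = 6371·c ≈ 5225.53 km.

5226 km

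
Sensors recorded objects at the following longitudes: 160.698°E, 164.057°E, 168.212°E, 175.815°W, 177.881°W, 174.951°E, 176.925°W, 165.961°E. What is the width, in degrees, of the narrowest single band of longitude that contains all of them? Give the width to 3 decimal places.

23.487°

Sort the longitudes: -177.881°, -176.925°, -175.815°, +160.698°, +164.057°, +165.961°, +168.212°, +174.951°.
Eastward gaps between consecutive values (wrapping around): 0.956°, 1.110°, 336.513°, 3.359°, 1.904°, 2.251°, 6.739°, 7.168°.
Largest gap = 336.513° ⇒ minimal covering band is its complement: 360° − 336.513° = 23.487°.
Band runs from +160.698° eastward to -175.815°, crossing the antimeridian.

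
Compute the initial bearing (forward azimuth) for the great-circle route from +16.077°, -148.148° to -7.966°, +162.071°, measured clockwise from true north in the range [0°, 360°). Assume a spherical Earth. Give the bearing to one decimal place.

247.7°

Δλ = 162.071 − -148.148 = 310.219°; wrapped into (−180°, 180°]: -49.781°.
θ = atan2( sin Δλ · cos φ₂ , cos φ₁ · sin φ₂ − sin φ₁ · cos φ₂ · cos Δλ )
  = atan2(-0.75621, -0.31026) = -112.307° → normalised to [0°, 360°): 247.693°.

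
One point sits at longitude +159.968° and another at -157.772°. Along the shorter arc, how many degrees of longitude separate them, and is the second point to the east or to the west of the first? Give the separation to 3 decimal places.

Raw difference: -157.772 − 159.968 = -317.74°.
Normalise into (−180°, 180°]: -317.74° + 360° = 42.26°.
Positive ⇒ the second point lies to the east; separation 42.260°.

42.260° east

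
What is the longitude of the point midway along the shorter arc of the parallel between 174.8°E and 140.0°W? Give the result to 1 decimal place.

Signed shortest Δλ from +174.8° to -140.0° is +45.2°.
Midpoint longitude = +174.8° + (+45.2°)/2 = +174.8° + 22.6° = +197.4°.
Normalise into (−180°, 180°]: -162.6°.
(The naïve average (+174.8 + -140.0)/2 = 17.4° is on the wrong side of the globe.)

162.6°W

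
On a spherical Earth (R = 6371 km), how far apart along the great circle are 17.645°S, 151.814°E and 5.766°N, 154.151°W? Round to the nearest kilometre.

Δλ = -154.151 − 151.814 = -305.965°; wrapped into (−180°, 180°]: 54.035°.
Δφ = 5.766 − -17.645 = 23.411°.
a = sin²(Δφ/2) + cos φ₁ · cos φ₂ · sin²(Δλ/2) = 0.236812.
c = 2·atan2(√a, √(1−a)) = 1.01646 rad → d = 6371·c ≈ 6475.89 km.

6476 km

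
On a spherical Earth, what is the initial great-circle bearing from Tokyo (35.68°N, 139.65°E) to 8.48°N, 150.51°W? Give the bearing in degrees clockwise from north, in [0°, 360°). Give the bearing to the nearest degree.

Δλ = -150.51 − 139.65 = -290.16°; wrapped into (−180°, 180°]: 69.84°.
θ = atan2( sin Δλ · cos φ₂ , cos φ₁ · sin φ₂ − sin φ₁ · cos φ₂ · cos Δλ )
  = atan2(0.92847, -0.07903) = 94.865° → normalised to [0°, 360°): 94.865°.

95°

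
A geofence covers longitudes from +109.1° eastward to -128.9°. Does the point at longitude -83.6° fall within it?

No

Band width going east from +109.1° to -128.9°: ((-128.9 − 109.1) mod 360) = 122.0°.
Offset of -83.6° east of the west edge: ((-83.6 − 109.1) mod 360) = 167.3°.
167.3° > 122.0° ⇒ outside.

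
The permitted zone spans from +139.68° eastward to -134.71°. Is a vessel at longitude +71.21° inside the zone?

No

Band width going east from +139.68° to -134.71°: ((-134.71 − 139.68) mod 360) = 85.61°.
Offset of +71.21° east of the west edge: ((71.21 − 139.68) mod 360) = 291.53°.
291.53° > 85.61° ⇒ outside.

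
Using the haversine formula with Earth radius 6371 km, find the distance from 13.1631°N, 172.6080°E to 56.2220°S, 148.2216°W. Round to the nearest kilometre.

Δλ = -148.2216 − 172.6080 = -320.8296°; wrapped into (−180°, 180°]: 39.1704°.
Δφ = -56.2220 − 13.1631 = -69.3851°.
a = sin²(Δφ/2) + cos φ₁ · cos φ₂ · sin²(Δλ/2) = 0.384788.
c = 2·atan2(√a, √(1−a)) = 1.33828 rad → d = 6371·c ≈ 8526.20 km.

8526 km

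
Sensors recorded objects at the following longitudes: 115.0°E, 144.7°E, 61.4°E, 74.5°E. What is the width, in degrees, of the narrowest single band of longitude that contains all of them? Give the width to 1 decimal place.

Sort the longitudes: +61.4°, +74.5°, +115.0°, +144.7°.
Eastward gaps between consecutive values (wrapping around): 13.1°, 40.5°, 29.7°, 276.7°.
Largest gap = 276.7° ⇒ minimal covering band is its complement: 360° − 276.7° = 83.3°.
Band runs from +61.4° eastward to +144.7°.

83.3°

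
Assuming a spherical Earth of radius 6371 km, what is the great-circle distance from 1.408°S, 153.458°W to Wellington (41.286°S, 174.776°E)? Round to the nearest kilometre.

Δλ = 174.776 − -153.458 = 328.234°; wrapped into (−180°, 180°]: -31.766°.
Δφ = -41.286 − -1.408 = -39.878°.
a = sin²(Δφ/2) + cos φ₁ · cos φ₂ · sin²(Δλ/2) = 0.172557.
c = 2·atan2(√a, √(1−a)) = 0.85676 rad → d = 6371·c ≈ 5458.45 km.

5458 km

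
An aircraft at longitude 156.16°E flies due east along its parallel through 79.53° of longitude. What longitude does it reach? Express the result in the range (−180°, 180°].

124.31°W

Start at +156.16°; shift +79.53° → +235.69°.
+235.69° lies outside (−180°, 180°]; subtract 360° → -124.31°.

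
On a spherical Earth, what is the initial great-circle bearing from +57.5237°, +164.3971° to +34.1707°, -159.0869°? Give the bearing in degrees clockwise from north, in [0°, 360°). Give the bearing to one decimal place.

117.8°

Δλ = -159.0869 − 164.3971 = -323.4840°; wrapped into (−180°, 180°]: 36.5160°.
θ = atan2( sin Δλ · cos φ₂ , cos φ₁ · sin φ₂ − sin φ₁ · cos φ₂ · cos Δλ )
  = atan2(0.49232, -0.25938) = 117.782° → normalised to [0°, 360°): 117.782°.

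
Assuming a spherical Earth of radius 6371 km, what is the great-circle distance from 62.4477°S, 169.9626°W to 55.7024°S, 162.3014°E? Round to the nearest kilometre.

Δλ = 162.3014 − -169.9626 = 332.2640°; wrapped into (−180°, 180°]: -27.7360°.
Δφ = -55.7024 − -62.4477 = 6.7453°.
a = sin²(Δφ/2) + cos φ₁ · cos φ₂ · sin²(Δλ/2) = 0.018435.
c = 2·atan2(√a, √(1−a)) = 0.27239 rad → d = 6371·c ≈ 1735.41 km.

1735 km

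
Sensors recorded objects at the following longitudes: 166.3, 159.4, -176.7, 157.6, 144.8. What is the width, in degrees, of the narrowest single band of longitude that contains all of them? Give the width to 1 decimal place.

Sort the longitudes: -176.7°, +144.8°, +157.6°, +159.4°, +166.3°.
Eastward gaps between consecutive values (wrapping around): 321.5°, 12.8°, 1.8°, 6.9°, 17.0°.
Largest gap = 321.5° ⇒ minimal covering band is its complement: 360° − 321.5° = 38.5°.
Band runs from +144.8° eastward to -176.7°, crossing the antimeridian.

38.5°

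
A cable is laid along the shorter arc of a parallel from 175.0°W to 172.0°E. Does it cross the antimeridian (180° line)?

Naïve |172.0 − -175.0| = 347.0° > 180°, so the shorter arc goes the other way round — across 180°.
Signed shortest Δλ = ((172.0 − -175.0 + 180) mod 360) − 180 = -13.0°.
Going west by 13.0° from -175.0° passes through 180° before reaching +172.0°.

Yes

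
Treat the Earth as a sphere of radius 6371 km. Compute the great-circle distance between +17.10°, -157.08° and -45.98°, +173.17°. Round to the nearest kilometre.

7626 km

Δλ = 173.17 − -157.08 = 330.25°; wrapped into (−180°, 180°]: -29.75°.
Δφ = -45.98 − 17.10 = -63.08°.
a = sin²(Δφ/2) + cos φ₁ · cos φ₂ · sin²(Δλ/2) = 0.317397.
c = 2·atan2(√a, √(1−a)) = 1.19694 rad → d = 6371·c ≈ 7625.73 km.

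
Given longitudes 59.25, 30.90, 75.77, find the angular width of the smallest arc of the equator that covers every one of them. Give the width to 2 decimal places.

44.87°

Sort the longitudes: +30.90°, +59.25°, +75.77°.
Eastward gaps between consecutive values (wrapping around): 28.35°, 16.52°, 315.13°.
Largest gap = 315.13° ⇒ minimal covering band is its complement: 360° − 315.13° = 44.87°.
Band runs from +30.90° eastward to +75.77°.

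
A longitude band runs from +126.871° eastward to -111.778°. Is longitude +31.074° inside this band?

No

Band width going east from +126.871° to -111.778°: ((-111.778 − 126.871) mod 360) = 121.351°.
Offset of +31.074° east of the west edge: ((31.074 − 126.871) mod 360) = 264.203°.
264.203° > 121.351° ⇒ outside.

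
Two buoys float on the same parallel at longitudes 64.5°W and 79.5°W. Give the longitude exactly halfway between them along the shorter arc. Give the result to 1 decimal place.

72.0°W

Signed shortest Δλ from -64.5° to -79.5° is -15.0°.
Midpoint longitude = -64.5° + (-15.0°)/2 = -64.5° − 7.5° = -72.0°.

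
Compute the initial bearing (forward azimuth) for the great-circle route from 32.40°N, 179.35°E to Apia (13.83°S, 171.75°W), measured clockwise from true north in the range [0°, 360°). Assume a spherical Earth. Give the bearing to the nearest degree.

Δλ = -171.75 − 179.35 = -351.10°; wrapped into (−180°, 180°]: 8.90°.
θ = atan2( sin Δλ · cos φ₂ , cos φ₁ · sin φ₂ − sin φ₁ · cos φ₂ · cos Δλ )
  = atan2(0.15023, -0.71586) = 168.148° → normalised to [0°, 360°): 168.148°.

168°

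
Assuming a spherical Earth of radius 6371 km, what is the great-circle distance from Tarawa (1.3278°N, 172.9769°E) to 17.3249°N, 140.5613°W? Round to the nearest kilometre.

Δλ = -140.5613 − 172.9769 = -313.5382°; wrapped into (−180°, 180°]: 46.4618°.
Δφ = 17.3249 − 1.3278 = 15.9971°.
a = sin²(Δφ/2) + cos φ₁ · cos φ₂ · sin²(Δλ/2) = 0.167845.
c = 2·atan2(√a, √(1−a)) = 0.84423 rad → d = 6371·c ≈ 5378.56 km.

5379 km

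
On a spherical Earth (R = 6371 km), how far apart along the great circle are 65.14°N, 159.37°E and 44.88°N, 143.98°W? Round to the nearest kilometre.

4057 km

Δλ = -143.98 − 159.37 = -303.35°; wrapped into (−180°, 180°]: 56.65°.
Δφ = 44.88 − 65.14 = -20.26°.
a = sin²(Δφ/2) + cos φ₁ · cos φ₂ · sin²(Δλ/2) = 0.097997.
c = 2·atan2(√a, √(1−a)) = 0.63679 rad → d = 6371·c ≈ 4057.02 km.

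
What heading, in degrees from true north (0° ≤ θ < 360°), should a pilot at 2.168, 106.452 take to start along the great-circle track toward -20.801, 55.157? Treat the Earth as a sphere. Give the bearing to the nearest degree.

243°

Δλ = 55.157 − 106.452 = -51.295°.
θ = atan2( sin Δλ · cos φ₂ , cos φ₁ · sin φ₂ − sin φ₁ · cos φ₂ · cos Δλ )
  = atan2(-0.72951, -0.37698) = -117.328° → normalised to [0°, 360°): 242.672°.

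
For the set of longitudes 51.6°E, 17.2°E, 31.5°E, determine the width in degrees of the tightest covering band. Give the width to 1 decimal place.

Sort the longitudes: +17.2°, +31.5°, +51.6°.
Eastward gaps between consecutive values (wrapping around): 14.3°, 20.1°, 325.6°.
Largest gap = 325.6° ⇒ minimal covering band is its complement: 360° − 325.6° = 34.4°.
Band runs from +17.2° eastward to +51.6°.

34.4°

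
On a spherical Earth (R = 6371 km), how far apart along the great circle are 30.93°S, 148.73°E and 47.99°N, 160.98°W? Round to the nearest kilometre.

Δλ = -160.98 − 148.73 = -309.71°; wrapped into (−180°, 180°]: 50.29°.
Δφ = 47.99 − -30.93 = 78.92°.
a = sin²(Δφ/2) + cos φ₁ · cos φ₂ · sin²(Δλ/2) = 0.507561.
c = 2·atan2(√a, √(1−a)) = 1.58592 rad → d = 6371·c ≈ 10103.89 km.

10104 km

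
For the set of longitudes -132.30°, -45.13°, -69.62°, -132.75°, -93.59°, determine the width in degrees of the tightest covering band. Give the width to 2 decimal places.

Sort the longitudes: -132.75°, -132.30°, -93.59°, -69.62°, -45.13°.
Eastward gaps between consecutive values (wrapping around): 0.45°, 38.71°, 23.97°, 24.49°, 272.38°.
Largest gap = 272.38° ⇒ minimal covering band is its complement: 360° − 272.38° = 87.62°.
Band runs from -132.75° eastward to -45.13°.

87.62°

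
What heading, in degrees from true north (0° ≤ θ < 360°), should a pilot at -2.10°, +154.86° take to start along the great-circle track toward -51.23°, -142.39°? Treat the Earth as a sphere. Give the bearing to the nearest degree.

Δλ = -142.39 − 154.86 = -297.25°; wrapped into (−180°, 180°]: 62.75°.
θ = atan2( sin Δλ · cos φ₂ , cos φ₁ · sin φ₂ − sin φ₁ · cos φ₂ · cos Δλ )
  = atan2(0.55670, -0.76864) = 144.085° → normalised to [0°, 360°): 144.085°.

144°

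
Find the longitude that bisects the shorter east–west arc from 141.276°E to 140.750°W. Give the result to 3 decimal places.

Signed shortest Δλ from +141.276° to -140.750° is +77.974°.
Midpoint longitude = +141.276° + (+77.974°)/2 = +141.276° + 38.987° = +180.263°.
Normalise into (−180°, 180°]: -179.737°.
(The naïve average (+141.276 + -140.750)/2 = 0.263° is on the wrong side of the globe.)

179.737°W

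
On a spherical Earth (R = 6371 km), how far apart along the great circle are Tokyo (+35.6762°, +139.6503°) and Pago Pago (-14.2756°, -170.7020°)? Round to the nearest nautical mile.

Δλ = -170.7020 − 139.6503 = -310.3523°; wrapped into (−180°, 180°]: 49.6477°.
Δφ = -14.2756 − 35.6762 = -49.9518°.
a = sin²(Δφ/2) + cos φ₁ · cos φ₂ · sin²(Δλ/2) = 0.317041.
c = 2·atan2(√a, √(1−a)) = 1.19618 rad → d = 6371·c ≈ 7620.85 km ≈ 4114.93 nmi.

4115 nmi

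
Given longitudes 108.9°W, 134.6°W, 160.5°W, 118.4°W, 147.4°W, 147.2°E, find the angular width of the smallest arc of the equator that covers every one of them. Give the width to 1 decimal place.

Sort the longitudes: -160.5°, -147.4°, -134.6°, -118.4°, -108.9°, +147.2°.
Eastward gaps between consecutive values (wrapping around): 13.1°, 12.8°, 16.2°, 9.5°, 256.1°, 52.3°.
Largest gap = 256.1° ⇒ minimal covering band is its complement: 360° − 256.1° = 103.9°.
Band runs from +147.2° eastward to -108.9°, crossing the antimeridian.

103.9°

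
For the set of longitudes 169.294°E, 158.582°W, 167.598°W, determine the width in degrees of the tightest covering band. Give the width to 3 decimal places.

32.124°

Sort the longitudes: -167.598°, -158.582°, +169.294°.
Eastward gaps between consecutive values (wrapping around): 9.016°, 327.876°, 23.108°.
Largest gap = 327.876° ⇒ minimal covering band is its complement: 360° − 327.876° = 32.124°.
Band runs from +169.294° eastward to -158.582°, crossing the antimeridian.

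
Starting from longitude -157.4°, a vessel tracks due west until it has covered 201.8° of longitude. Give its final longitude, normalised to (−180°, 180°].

Start at -157.4°; shift −201.8° → -359.2°.
-359.2° lies outside (−180°, 180°]; add 360° → +0.8°.

+0.8°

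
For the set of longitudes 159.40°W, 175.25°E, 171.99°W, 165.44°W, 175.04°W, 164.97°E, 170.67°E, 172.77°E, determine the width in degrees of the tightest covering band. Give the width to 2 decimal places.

35.63°

Sort the longitudes: -175.04°, -171.99°, -165.44°, -159.40°, +164.97°, +170.67°, +172.77°, +175.25°.
Eastward gaps between consecutive values (wrapping around): 3.05°, 6.55°, 6.04°, 324.37°, 5.70°, 2.10°, 2.48°, 9.71°.
Largest gap = 324.37° ⇒ minimal covering band is its complement: 360° − 324.37° = 35.63°.
Band runs from +164.97° eastward to -159.40°, crossing the antimeridian.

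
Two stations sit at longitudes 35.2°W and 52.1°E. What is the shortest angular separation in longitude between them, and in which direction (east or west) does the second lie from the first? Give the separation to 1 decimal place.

Raw difference: 52.1 − -35.2 = 87.3°.
Normalise into (−180°, 180°]: 87.3° stays 87.3°.
Positive ⇒ the second point lies to the east; separation 87.3°.

87.3° east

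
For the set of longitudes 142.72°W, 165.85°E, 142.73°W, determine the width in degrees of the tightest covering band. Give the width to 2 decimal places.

51.43°

Sort the longitudes: -142.73°, -142.72°, +165.85°.
Eastward gaps between consecutive values (wrapping around): 0.01°, 308.57°, 51.42°.
Largest gap = 308.57° ⇒ minimal covering band is its complement: 360° − 308.57° = 51.43°.
Band runs from +165.85° eastward to -142.72°, crossing the antimeridian.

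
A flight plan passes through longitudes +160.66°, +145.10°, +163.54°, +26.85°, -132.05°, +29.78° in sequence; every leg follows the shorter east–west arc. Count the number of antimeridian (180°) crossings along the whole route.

Leg 1: +160.66° → +145.10°, shortest Δλ = -15.56° (west) — does not cross 180°.
Leg 2: +145.10° → +163.54°, shortest Δλ = 18.44° (east) — does not cross 180°.
Leg 3: +163.54° → +26.85°, shortest Δλ = -136.69° (west) — does not cross 180°.
Leg 4: +26.85° → -132.05°, shortest Δλ = -158.9° (west) — does not cross 180°.
Leg 5: -132.05° → +29.78°, shortest Δλ = 161.83° (east) — does not cross 180°.
Total crossings: 0.

0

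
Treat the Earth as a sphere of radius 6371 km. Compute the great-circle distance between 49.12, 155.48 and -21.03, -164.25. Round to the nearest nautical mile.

Δλ = -164.25 − 155.48 = -319.73°; wrapped into (−180°, 180°]: 40.27°.
Δφ = -21.03 − 49.12 = -70.15°.
a = sin²(Δφ/2) + cos φ₁ · cos φ₂ · sin²(Δλ/2) = 0.402608.
c = 2·atan2(√a, √(1−a)) = 1.37476 rad → d = 6371·c ≈ 8758.59 km ≈ 4729.26 nmi.

4729 nmi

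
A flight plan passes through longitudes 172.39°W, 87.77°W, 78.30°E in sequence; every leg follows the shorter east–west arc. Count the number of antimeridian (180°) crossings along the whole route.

Leg 1: -172.39° → -87.77°, shortest Δλ = 84.62° (east) — does not cross 180°.
Leg 2: -87.77° → +78.30°, shortest Δλ = 166.07° (east) — does not cross 180°.
Total crossings: 0.

0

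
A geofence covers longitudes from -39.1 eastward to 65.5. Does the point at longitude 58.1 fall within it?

Yes

Band width going east from -39.1° to +65.5°: ((65.5 − -39.1) mod 360) = 104.6°.
Offset of +58.1° east of the west edge: ((58.1 − -39.1) mod 360) = 97.2°.
97.2° ≤ 104.6° ⇒ inside.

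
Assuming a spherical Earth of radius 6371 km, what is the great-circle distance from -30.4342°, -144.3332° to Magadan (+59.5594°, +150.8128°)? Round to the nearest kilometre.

Δλ = 150.8128 − -144.3332 = 295.1460°; wrapped into (−180°, 180°]: -64.8540°.
Δφ = 59.5594 − -30.4342 = 89.9936°.
a = sin²(Δφ/2) + cos φ₁ · cos φ₂ · sin²(Δλ/2) = 0.625550.
c = 2·atan2(√a, √(1−a)) = 1.82461 rad → d = 6371·c ≈ 11624.61 km.

11625 km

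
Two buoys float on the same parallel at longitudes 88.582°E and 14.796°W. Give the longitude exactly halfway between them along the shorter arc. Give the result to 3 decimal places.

Signed shortest Δλ from +88.582° to -14.796° is -103.378°.
Midpoint longitude = +88.582° + (-103.378°)/2 = +88.582° − 51.689° = +36.893°.

36.893°E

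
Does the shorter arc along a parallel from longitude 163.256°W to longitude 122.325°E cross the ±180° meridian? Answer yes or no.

Naïve |122.325 − -163.256| = 285.581° > 180°, so the shorter arc goes the other way round — across 180°.
Signed shortest Δλ = ((122.325 − -163.256 + 180) mod 360) − 180 = -74.419°.
Going west by 74.419° from -163.256° passes through 180° before reaching +122.325°.

Yes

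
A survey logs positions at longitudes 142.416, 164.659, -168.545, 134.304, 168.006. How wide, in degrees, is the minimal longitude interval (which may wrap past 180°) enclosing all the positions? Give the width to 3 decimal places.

57.151°

Sort the longitudes: -168.545°, +134.304°, +142.416°, +164.659°, +168.006°.
Eastward gaps between consecutive values (wrapping around): 302.849°, 8.112°, 22.243°, 3.347°, 23.449°.
Largest gap = 302.849° ⇒ minimal covering band is its complement: 360° − 302.849° = 57.151°.
Band runs from +134.304° eastward to -168.545°, crossing the antimeridian.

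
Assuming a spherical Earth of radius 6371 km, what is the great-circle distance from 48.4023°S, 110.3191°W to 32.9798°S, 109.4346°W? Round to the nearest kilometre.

1716 km

Δλ = -109.4346 − -110.3191 = 0.8845°.
Δφ = -32.9798 − -48.4023 = 15.4225°.
a = sin²(Δφ/2) + cos φ₁ · cos φ₂ · sin²(Δλ/2) = 0.018038.
c = 2·atan2(√a, √(1−a)) = 0.26942 rad → d = 6371·c ≈ 1716.49 km.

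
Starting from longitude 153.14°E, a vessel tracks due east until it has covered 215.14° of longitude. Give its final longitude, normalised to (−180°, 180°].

Start at +153.14°; shift +215.14° → +368.28°.
+368.28° lies outside (−180°, 180°]; subtract 360° → +8.28°.

8.28°E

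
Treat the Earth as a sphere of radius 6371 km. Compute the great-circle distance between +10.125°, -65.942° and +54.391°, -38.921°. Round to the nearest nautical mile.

Δλ = -38.921 − -65.942 = 27.021°.
Δφ = 54.391 − 10.125 = 44.266°.
a = sin²(Δφ/2) + cos φ₁ · cos φ₂ · sin²(Δλ/2) = 0.173231.
c = 2·atan2(√a, √(1−a)) = 0.85855 rad → d = 6371·c ≈ 5469.80 km ≈ 2953.45 nmi.

2953 nmi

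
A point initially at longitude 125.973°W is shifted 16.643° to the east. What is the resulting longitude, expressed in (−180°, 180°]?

109.330°W

Start at -125.973°; shift +16.643° → -109.330°.
-109.330° already lies in (−180°, 180°].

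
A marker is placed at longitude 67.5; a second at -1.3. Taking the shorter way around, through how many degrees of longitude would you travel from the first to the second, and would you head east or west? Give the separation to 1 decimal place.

Raw difference: -1.3 − 67.5 = -68.8°.
Normalise into (−180°, 180°]: -68.8° stays -68.8°.
Negative ⇒ the second point lies to the west; separation 68.8°.

68.8° west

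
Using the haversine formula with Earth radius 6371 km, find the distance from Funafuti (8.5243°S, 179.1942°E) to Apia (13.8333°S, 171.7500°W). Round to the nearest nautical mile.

621 nmi

Δλ = -171.7500 − 179.1942 = -350.9442°; wrapped into (−180°, 180°]: 9.0558°.
Δφ = -13.8333 − -8.5243 = -5.3090°.
a = sin²(Δφ/2) + cos φ₁ · cos φ₂ · sin²(Δλ/2) = 0.008130.
c = 2·atan2(√a, √(1−a)) = 0.18057 rad → d = 6371·c ≈ 1150.43 km ≈ 621.18 nmi.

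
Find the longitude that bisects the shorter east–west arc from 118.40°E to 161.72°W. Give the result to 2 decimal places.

Signed shortest Δλ from +118.40° to -161.72° is +79.88°.
Midpoint longitude = +118.40° + (+79.88°)/2 = +118.40° + 39.94° = +158.34°.
(The naïve average (+118.40 + -161.72)/2 = -21.66° is on the wrong side of the globe.)

158.34°E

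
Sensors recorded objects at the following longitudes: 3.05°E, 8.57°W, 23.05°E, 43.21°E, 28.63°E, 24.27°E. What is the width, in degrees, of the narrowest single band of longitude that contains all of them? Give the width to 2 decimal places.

Sort the longitudes: -8.57°, +3.05°, +23.05°, +24.27°, +28.63°, +43.21°.
Eastward gaps between consecutive values (wrapping around): 11.62°, 20.00°, 1.22°, 4.36°, 14.58°, 308.22°.
Largest gap = 308.22° ⇒ minimal covering band is its complement: 360° − 308.22° = 51.78°.
Band runs from -8.57° eastward to +43.21°.

51.78°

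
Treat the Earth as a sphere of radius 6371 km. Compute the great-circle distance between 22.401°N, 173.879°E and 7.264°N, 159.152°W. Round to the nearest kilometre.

3342 km

Δλ = -159.152 − 173.879 = -333.031°; wrapped into (−180°, 180°]: 26.969°.
Δφ = 7.264 − 22.401 = -15.137°.
a = sin²(Δφ/2) + cos φ₁ · cos φ₂ · sin²(Δλ/2) = 0.067215.
c = 2·atan2(√a, √(1−a)) = 0.52451 rad → d = 6371·c ≈ 3341.65 km.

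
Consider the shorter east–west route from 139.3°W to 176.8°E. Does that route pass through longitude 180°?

Yes

Naïve |176.8 − -139.3| = 316.1° > 180°, so the shorter arc goes the other way round — across 180°.
Signed shortest Δλ = ((176.8 − -139.3 + 180) mod 360) − 180 = -43.9°.
Going west by 43.9° from -139.3° passes through 180° before reaching +176.8°.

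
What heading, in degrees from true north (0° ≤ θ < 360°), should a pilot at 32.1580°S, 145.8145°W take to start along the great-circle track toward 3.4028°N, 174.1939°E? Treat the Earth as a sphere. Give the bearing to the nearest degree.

Δλ = 174.1939 − -145.8145 = 320.0084°; wrapped into (−180°, 180°]: -39.9916°.
θ = atan2( sin Δλ · cos φ₂ , cos φ₁ · sin φ₂ − sin φ₁ · cos φ₂ · cos Δλ )
  = atan2(-0.64154, 0.45731) = -54.518° → normalised to [0°, 360°): 305.482°.

305°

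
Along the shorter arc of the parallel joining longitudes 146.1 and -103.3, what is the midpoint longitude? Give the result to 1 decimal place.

Signed shortest Δλ from +146.1° to -103.3° is +110.6°.
Midpoint longitude = +146.1° + (+110.6°)/2 = +146.1° + 55.3° = +201.4°.
Normalise into (−180°, 180°]: -158.6°.
(The naïve average (+146.1 + -103.3)/2 = 21.4° is on the wrong side of the globe.)

-158.6°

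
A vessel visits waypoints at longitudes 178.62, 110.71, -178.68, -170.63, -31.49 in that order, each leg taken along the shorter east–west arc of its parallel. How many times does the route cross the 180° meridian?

1

Leg 1: +178.62° → +110.71°, shortest Δλ = -67.91° (west) — does not cross 180°.
Leg 2: +110.71° → -178.68°, shortest Δλ = 70.61° (east) — crosses 180°.
Leg 3: -178.68° → -170.63°, shortest Δλ = 8.05° (east) — does not cross 180°.
Leg 4: -170.63° → -31.49°, shortest Δλ = 139.14° (east) — does not cross 180°.
Total crossings: 1.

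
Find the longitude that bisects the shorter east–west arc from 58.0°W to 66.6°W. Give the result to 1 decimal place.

62.3°W

Signed shortest Δλ from -58.0° to -66.6° is -8.6°.
Midpoint longitude = -58.0° + (-8.6°)/2 = -58.0° − 4.3° = -62.3°.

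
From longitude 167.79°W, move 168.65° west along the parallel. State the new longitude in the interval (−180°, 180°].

Start at -167.79°; shift −168.65° → -336.44°.
-336.44° lies outside (−180°, 180°]; add 360° → +23.56°.

23.56°E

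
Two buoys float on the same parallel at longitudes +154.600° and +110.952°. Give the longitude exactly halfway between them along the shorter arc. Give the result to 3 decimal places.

Signed shortest Δλ from +154.600° to +110.952° is -43.648°.
Midpoint longitude = +154.600° + (-43.648°)/2 = +154.600° − 21.824° = +132.776°.

+132.776°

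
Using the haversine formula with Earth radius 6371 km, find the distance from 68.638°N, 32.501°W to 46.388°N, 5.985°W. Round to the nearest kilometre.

2886 km

Δλ = -5.985 − -32.501 = 26.516°.
Δφ = 46.388 − 68.638 = -22.250°.
a = sin²(Δφ/2) + cos φ₁ · cos φ₂ · sin²(Δλ/2) = 0.050445.
c = 2·atan2(√a, √(1−a)) = 0.45306 rad → d = 6371·c ≈ 2886.46 km.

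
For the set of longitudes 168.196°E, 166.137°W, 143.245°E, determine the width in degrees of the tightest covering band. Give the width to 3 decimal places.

Sort the longitudes: -166.137°, +143.245°, +168.196°.
Eastward gaps between consecutive values (wrapping around): 309.382°, 24.951°, 25.667°.
Largest gap = 309.382° ⇒ minimal covering band is its complement: 360° − 309.382° = 50.618°.
Band runs from +143.245° eastward to -166.137°, crossing the antimeridian.

50.618°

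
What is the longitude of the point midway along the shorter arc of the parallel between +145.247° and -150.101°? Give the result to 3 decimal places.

Signed shortest Δλ from +145.247° to -150.101° is +64.652°.
Midpoint longitude = +145.247° + (+64.652°)/2 = +145.247° + 32.326° = +177.573°.
(The naïve average (+145.247 + -150.101)/2 = -2.427° is on the wrong side of the globe.)

+177.573°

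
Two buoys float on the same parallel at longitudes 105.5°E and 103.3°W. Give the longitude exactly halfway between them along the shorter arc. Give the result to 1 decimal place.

Signed shortest Δλ from +105.5° to -103.3° is +151.2°.
Midpoint longitude = +105.5° + (+151.2°)/2 = +105.5° + 75.6° = +181.1°.
Normalise into (−180°, 180°]: -178.9°.
(The naïve average (+105.5 + -103.3)/2 = 1.1° is on the wrong side of the globe.)

178.9°W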